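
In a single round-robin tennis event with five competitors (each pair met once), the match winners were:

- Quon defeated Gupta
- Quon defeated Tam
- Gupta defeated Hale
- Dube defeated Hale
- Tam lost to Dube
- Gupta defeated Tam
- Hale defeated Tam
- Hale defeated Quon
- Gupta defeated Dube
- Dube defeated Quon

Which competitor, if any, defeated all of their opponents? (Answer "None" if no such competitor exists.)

None

Highest win total is Gupta with 3 (out of 4 possible).
Gupta lost to Quon, so no competitor went undefeated.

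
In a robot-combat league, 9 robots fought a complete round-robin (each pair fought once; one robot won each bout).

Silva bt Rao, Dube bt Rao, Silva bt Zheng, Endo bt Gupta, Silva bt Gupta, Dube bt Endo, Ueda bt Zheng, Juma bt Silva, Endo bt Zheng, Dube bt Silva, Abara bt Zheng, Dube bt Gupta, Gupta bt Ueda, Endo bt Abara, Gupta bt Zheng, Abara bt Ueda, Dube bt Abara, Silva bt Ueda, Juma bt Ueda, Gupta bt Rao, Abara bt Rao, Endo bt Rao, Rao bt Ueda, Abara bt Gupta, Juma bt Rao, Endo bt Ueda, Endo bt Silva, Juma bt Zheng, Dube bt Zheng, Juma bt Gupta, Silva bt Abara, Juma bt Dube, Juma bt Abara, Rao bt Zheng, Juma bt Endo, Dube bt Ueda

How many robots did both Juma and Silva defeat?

5

Juma beat: Endo, Ueda, Silva, Gupta, Dube, Zheng, Abara, Rao.
Silva beat: Ueda, Gupta, Zheng, Abara, Rao.
Both beat: Ueda, Gupta, Zheng, Abara, Rao — 5.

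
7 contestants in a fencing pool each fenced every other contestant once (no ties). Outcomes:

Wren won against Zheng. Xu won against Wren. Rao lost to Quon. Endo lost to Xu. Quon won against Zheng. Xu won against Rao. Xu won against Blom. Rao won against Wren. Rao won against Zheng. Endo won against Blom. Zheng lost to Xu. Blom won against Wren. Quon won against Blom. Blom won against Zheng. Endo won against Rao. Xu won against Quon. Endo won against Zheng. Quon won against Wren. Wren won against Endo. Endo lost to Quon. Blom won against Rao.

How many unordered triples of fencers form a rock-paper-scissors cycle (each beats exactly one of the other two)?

Win totals: Rao 2, Xu 6, Quon 5, Wren 2, Endo 3, Blom 3, Zheng 0.
A fencer with w wins dominates both others in C(w,2) triples; summing gives 1 + 15 + 10 + 1 + 3 + 3 + 0 = 33 transitive triples.
Total triples C(7,3) = 35, so cyclic triples = 35 − 33 = 2.

2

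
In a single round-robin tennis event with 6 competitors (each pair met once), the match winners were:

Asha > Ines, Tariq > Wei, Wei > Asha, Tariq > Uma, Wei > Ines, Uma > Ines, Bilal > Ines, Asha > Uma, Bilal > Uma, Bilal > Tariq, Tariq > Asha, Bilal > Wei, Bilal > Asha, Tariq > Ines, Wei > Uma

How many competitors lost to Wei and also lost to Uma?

1

Wei beat: Ines, Uma, Asha.
Uma beat: Ines.
Both beat: Ines — 1.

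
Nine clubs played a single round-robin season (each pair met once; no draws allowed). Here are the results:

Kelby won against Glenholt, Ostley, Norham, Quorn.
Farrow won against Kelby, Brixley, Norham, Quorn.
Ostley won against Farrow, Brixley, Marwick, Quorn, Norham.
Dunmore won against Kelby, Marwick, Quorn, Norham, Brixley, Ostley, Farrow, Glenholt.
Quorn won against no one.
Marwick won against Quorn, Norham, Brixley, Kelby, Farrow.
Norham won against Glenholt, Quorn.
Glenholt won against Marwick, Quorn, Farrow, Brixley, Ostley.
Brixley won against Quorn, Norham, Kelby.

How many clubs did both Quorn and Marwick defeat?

0

Quorn beat: no one.
Marwick beat: Brixley, Norham, Kelby, Quorn, Farrow.
No one was beaten by both.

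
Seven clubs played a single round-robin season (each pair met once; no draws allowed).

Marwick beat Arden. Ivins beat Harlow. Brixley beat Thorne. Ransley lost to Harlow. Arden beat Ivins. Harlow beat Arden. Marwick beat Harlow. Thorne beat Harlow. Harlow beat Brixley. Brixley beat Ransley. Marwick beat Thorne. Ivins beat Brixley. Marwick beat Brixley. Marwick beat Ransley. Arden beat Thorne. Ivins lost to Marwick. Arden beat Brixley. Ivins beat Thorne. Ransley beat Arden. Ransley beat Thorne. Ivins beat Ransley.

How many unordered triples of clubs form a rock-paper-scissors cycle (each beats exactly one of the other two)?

Win totals: Arden 3, Ivins 4, Harlow 3, Thorne 1, Brixley 2, Marwick 6, Ransley 2.
A club with w wins dominates both others in C(w,2) triples; summing gives 3 + 6 + 3 + 0 + 1 + 15 + 1 = 29 transitive triples.
Total triples C(7,3) = 35, so cyclic triples = 35 − 29 = 6.

6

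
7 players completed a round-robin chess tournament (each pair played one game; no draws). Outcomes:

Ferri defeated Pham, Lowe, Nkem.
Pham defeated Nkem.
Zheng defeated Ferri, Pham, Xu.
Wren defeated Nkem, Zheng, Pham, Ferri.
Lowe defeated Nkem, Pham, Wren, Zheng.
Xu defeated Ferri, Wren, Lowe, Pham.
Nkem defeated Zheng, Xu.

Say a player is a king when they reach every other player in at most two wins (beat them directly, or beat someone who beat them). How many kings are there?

6

Nkem reaches everyone (king).
Zheng reaches everyone (king).
Xu reaches everyone (king).
Ferri reaches everyone (king).
Wren reaches everyone (king).
Pham cannot reach Ferri, Wren, Lowe in two steps.
Lowe reaches everyone (king).
Kings: Nkem, Zheng, Xu, Ferri, Wren, Lowe — 6.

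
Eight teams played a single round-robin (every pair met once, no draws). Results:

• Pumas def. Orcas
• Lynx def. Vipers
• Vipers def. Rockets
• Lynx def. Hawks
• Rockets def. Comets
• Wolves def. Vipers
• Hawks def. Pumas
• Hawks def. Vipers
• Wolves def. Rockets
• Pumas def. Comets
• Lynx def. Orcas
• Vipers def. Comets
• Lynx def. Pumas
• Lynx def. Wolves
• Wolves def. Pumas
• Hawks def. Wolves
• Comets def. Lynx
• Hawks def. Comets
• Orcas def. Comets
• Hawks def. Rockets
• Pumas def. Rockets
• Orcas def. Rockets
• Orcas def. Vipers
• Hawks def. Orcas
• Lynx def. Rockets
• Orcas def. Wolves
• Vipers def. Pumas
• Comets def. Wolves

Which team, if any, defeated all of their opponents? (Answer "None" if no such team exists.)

None

Highest win total is Lynx with 6 (out of 7 possible).
Lynx lost to Comets, so no team went undefeated.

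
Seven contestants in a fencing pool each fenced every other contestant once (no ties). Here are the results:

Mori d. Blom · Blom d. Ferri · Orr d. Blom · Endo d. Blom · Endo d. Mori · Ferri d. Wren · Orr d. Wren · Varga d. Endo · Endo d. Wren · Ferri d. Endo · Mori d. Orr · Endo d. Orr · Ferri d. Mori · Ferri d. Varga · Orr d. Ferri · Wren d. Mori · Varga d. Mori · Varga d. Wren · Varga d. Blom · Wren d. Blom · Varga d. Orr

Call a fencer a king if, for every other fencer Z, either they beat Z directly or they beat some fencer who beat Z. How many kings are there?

Orr reaches everyone (king).
Wren cannot reach Endo, Varga in two steps.
Mori cannot reach Endo, Varga in two steps.
Endo cannot reach Varga in two steps.
Varga reaches everyone (king).
Blom cannot reach Orr in two steps.
Ferri reaches everyone (king).
Kings: Orr, Varga, Ferri — 3.

3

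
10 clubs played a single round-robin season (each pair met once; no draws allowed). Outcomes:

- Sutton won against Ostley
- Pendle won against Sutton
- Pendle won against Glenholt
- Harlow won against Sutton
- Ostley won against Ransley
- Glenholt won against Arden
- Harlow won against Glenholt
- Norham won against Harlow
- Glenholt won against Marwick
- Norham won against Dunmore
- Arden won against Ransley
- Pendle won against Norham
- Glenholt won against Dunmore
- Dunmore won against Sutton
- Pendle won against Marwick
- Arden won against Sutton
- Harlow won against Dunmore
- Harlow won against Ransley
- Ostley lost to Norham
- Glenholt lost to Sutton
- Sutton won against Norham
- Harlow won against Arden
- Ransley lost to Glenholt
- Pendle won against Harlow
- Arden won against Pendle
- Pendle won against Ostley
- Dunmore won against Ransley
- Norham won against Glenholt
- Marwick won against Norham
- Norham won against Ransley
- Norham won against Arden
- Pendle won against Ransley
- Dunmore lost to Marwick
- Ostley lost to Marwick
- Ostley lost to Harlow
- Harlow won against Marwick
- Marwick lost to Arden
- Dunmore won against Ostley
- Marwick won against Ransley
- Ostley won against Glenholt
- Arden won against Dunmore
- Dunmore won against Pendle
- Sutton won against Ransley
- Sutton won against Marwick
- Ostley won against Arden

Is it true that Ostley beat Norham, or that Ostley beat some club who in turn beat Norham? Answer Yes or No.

Ostley did not beat Norham directly.
Ostley beat Arden, Ransley, Glenholt, but each of them lost to Norham. No two-step path.

No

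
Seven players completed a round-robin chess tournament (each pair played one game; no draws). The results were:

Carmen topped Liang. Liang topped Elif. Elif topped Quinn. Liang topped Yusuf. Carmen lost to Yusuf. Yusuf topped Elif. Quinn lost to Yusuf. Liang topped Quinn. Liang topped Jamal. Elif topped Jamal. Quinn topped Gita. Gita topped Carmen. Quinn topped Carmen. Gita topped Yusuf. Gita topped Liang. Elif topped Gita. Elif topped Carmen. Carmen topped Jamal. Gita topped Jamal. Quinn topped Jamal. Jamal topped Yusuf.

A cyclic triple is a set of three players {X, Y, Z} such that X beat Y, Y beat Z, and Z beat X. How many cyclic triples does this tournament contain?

10

Win totals: Carmen 2, Yusuf 3, Quinn 3, Elif 4, Liang 4, Gita 4, Jamal 1.
A player with w wins dominates both others in C(w,2) triples; summing gives 1 + 3 + 3 + 6 + 6 + 6 + 0 = 25 transitive triples.
Total triples C(7,3) = 35, so cyclic triples = 35 − 25 = 10.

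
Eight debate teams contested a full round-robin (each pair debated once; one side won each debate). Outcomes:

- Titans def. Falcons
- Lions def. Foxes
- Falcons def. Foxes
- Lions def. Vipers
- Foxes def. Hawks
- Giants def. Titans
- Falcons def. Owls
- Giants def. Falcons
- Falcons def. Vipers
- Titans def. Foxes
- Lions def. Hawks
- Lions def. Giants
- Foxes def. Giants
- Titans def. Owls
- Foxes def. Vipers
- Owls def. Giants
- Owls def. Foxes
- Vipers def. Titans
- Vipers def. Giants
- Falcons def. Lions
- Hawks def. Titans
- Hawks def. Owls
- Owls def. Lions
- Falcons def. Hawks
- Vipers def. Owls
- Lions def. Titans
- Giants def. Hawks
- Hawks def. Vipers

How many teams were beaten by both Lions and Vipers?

Lions beat: Foxes, Vipers, Giants, Titans, Hawks.
Vipers beat: Owls, Giants, Titans.
Both beat: Giants, Titans — 2.

2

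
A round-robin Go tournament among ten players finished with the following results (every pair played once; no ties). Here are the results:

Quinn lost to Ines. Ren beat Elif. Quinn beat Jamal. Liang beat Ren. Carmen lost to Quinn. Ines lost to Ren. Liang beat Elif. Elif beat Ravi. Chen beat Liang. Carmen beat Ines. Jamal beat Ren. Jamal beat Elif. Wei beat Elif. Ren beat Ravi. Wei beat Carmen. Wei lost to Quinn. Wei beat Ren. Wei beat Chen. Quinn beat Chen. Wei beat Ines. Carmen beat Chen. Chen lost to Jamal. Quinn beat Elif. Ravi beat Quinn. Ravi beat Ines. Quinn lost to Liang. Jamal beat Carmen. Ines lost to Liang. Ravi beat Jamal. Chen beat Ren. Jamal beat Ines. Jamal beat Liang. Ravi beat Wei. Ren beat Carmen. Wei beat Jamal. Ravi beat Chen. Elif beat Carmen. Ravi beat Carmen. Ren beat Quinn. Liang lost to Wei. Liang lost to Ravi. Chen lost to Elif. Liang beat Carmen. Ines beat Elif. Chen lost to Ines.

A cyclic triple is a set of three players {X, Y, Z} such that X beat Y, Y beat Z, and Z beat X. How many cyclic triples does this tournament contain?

25

Win totals: Elif 3, Liang 5, Chen 2, Quinn 5, Ravi 7, Ines 3, Carmen 2, Ren 5, Jamal 6, Wei 7.
A player with w wins dominates both others in C(w,2) triples; summing gives 3 + 10 + 1 + 10 + 21 + 3 + 1 + 10 + 15 + 21 = 95 transitive triples.
Total triples C(10,3) = 120, so cyclic triples = 120 − 95 = 25.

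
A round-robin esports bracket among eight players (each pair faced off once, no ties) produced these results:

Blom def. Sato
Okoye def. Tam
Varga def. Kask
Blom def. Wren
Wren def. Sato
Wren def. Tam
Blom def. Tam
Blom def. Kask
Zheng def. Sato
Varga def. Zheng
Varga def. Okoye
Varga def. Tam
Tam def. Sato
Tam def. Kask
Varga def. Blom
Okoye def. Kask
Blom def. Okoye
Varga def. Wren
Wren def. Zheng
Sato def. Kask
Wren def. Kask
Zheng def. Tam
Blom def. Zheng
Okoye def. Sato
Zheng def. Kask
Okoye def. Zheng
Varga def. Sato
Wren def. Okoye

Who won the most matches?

Win totals: Varga 7, Wren 5, Tam 2, Blom 6, Zheng 3, Sato 1, Kask 0, Okoye 4.
Varga leads with 7 wins (next highest: 6).

Varga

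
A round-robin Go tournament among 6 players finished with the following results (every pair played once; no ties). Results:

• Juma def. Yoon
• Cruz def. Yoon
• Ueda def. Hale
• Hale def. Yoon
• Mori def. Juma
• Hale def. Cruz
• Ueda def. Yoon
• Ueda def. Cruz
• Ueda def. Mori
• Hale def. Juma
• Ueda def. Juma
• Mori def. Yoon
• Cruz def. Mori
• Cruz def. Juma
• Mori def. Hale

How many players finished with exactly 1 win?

Win totals: Yoon 0, Mori 3, Hale 3, Cruz 3, Ueda 5, Juma 1.
Exactly 1: Juma — 1 player.

1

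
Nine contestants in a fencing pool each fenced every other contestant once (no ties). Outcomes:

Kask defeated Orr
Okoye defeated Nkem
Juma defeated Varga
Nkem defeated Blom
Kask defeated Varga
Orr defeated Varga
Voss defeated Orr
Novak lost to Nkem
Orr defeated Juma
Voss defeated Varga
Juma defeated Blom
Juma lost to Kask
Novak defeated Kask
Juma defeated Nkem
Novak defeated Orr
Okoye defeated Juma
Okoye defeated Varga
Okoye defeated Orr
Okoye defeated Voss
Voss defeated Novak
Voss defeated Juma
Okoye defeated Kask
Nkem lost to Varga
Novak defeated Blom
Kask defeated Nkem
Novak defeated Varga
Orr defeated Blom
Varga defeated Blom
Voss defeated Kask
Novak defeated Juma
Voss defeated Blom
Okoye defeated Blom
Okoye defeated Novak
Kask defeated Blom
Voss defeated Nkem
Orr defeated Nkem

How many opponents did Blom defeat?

Blom's results: beat no one; lost to Nkem, Kask, Varga, Voss, Orr, Novak, Juma, Okoye.
That is 0 wins.

0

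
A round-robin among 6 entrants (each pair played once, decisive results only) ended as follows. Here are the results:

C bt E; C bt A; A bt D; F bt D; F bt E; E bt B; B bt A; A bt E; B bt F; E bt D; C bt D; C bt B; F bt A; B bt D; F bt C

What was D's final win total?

D's results: beat no one; lost to A, B, C, E, F.
That is 0 wins.

0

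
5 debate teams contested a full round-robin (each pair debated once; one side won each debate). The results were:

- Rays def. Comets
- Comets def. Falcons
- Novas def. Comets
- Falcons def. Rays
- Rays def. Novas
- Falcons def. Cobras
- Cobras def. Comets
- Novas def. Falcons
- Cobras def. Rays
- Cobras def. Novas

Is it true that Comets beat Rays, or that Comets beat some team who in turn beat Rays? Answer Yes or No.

Comets did not beat Rays directly.
Comets beat Falcons. Of those, Falcons beat Rays.

Yes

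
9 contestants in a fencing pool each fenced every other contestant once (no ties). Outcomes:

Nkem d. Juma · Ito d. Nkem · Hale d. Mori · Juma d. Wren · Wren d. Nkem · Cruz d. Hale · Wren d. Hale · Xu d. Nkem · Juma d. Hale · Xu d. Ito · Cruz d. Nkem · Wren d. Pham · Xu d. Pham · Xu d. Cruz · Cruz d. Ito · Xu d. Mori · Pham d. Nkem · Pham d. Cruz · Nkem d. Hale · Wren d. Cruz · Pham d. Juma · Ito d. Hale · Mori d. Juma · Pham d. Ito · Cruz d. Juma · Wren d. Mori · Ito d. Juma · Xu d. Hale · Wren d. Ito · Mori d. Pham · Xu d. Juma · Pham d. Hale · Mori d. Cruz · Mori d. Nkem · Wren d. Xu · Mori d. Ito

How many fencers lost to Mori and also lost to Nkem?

1

Mori beat: Pham, Nkem, Ito, Cruz, Juma.
Nkem beat: Hale, Juma.
Both beat: Juma — 1.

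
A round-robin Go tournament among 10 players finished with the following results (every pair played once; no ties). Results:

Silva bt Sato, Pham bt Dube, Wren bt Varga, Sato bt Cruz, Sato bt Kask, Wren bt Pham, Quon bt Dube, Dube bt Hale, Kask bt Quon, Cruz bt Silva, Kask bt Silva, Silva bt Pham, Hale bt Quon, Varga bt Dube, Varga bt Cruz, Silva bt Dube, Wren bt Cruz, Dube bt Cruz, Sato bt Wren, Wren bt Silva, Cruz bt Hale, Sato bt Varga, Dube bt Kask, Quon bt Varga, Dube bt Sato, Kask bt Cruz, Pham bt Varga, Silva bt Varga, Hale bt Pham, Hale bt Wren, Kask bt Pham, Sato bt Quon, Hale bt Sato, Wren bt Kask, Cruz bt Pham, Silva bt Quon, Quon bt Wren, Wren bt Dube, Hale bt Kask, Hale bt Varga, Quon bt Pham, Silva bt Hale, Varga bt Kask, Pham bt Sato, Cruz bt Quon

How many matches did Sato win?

Sato's results: beat Cruz, Quon, Varga, Kask, Wren; lost to Pham, Dube, Silva, Hale.
That is 5 wins.

5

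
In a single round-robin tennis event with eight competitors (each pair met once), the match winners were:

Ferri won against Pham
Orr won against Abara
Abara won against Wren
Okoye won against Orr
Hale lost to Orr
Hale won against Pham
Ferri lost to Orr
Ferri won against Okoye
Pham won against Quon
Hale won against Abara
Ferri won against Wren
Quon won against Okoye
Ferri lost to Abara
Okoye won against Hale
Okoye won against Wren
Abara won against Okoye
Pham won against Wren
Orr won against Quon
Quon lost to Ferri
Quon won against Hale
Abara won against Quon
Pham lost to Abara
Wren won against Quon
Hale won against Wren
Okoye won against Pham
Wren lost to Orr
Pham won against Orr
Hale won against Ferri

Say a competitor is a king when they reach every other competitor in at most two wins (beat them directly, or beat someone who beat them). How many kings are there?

6

Okoye reaches everyone (king).
Quon reaches everyone (king).
Hale reaches everyone (king).
Orr reaches everyone (king).
Pham reaches everyone (king).
Wren cannot reach Orr, Pham, Abara, Ferri in two steps.
Abara reaches everyone (king).
Ferri cannot reach Abara in two steps.
Kings: Okoye, Quon, Hale, Orr, Pham, Abara — 6.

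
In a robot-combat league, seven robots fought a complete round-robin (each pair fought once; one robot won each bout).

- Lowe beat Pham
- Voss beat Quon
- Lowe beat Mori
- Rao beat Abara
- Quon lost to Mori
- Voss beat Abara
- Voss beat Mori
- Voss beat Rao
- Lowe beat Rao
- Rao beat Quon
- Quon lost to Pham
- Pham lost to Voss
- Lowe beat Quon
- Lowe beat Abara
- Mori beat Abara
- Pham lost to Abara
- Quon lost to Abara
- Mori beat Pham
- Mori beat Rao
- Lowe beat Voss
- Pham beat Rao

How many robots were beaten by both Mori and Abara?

Mori beat: Rao, Pham, Quon, Abara.
Abara beat: Pham, Quon.
Both beat: Pham, Quon — 2.

2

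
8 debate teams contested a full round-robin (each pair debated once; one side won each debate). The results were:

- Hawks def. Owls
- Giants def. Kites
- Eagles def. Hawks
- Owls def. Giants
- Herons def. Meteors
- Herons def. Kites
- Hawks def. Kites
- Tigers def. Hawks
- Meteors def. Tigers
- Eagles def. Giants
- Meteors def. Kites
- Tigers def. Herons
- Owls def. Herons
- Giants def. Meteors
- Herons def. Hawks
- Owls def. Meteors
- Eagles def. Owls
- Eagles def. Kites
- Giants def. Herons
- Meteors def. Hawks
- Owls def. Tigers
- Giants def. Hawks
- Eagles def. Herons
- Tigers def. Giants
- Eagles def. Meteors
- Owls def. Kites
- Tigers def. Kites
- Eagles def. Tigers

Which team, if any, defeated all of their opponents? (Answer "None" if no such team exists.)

Eagles

Eagles has 7 wins out of 7 opponents — a perfect record.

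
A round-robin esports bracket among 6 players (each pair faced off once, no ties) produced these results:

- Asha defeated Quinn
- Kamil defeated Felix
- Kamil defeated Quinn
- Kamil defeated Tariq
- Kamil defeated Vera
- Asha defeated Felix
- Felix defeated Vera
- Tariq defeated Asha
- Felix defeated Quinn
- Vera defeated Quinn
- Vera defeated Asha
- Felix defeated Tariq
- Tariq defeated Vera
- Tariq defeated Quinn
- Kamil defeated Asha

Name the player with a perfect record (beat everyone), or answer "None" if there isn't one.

Kamil

Kamil has 5 wins out of 5 opponents — a perfect record.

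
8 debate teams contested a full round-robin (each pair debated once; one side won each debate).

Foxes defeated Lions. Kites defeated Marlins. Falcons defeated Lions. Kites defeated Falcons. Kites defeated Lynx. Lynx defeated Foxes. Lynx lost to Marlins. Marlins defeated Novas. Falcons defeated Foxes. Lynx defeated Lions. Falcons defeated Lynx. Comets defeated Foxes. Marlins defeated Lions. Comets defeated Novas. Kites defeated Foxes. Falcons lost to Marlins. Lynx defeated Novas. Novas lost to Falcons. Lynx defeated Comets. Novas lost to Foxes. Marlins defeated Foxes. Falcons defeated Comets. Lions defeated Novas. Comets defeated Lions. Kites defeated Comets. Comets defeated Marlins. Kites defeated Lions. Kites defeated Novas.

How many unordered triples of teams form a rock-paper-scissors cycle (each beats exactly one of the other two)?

Win totals: Falcons 5, Marlins 5, Lions 1, Kites 7, Foxes 2, Comets 4, Lynx 4, Novas 0.
A team with w wins dominates both others in C(w,2) triples; summing gives 10 + 10 + 0 + 21 + 1 + 6 + 6 + 0 = 54 transitive triples.
Total triples C(8,3) = 56, so cyclic triples = 56 − 54 = 2.

2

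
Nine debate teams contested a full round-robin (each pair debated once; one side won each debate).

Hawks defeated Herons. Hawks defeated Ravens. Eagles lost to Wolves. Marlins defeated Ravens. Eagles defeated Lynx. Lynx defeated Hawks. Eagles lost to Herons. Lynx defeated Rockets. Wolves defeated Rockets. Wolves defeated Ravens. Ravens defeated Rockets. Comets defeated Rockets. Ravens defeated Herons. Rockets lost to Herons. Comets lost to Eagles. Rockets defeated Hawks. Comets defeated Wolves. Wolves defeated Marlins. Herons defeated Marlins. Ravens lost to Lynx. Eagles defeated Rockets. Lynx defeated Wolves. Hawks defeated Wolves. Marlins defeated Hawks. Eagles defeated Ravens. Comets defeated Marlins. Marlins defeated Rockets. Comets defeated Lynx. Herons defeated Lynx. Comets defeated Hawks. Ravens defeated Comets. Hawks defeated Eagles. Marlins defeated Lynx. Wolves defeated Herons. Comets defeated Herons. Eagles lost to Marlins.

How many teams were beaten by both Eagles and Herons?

2

Eagles beat: Lynx, Comets, Rockets, Ravens.
Herons beat: Lynx, Eagles, Rockets, Marlins.
Both beat: Lynx, Rockets — 2.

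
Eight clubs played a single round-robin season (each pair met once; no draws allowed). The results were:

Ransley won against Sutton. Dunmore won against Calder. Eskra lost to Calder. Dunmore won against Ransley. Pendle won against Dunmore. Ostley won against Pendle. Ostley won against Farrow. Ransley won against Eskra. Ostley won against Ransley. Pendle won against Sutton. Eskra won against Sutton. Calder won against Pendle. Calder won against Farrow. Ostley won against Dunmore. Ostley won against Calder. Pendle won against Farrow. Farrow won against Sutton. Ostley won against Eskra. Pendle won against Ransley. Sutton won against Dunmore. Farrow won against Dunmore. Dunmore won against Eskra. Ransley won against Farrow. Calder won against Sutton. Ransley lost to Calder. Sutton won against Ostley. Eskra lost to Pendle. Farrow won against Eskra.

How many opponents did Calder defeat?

5

Calder's results: beat Pendle, Ransley, Eskra, Sutton, Farrow; lost to Ostley, Dunmore.
That is 5 wins.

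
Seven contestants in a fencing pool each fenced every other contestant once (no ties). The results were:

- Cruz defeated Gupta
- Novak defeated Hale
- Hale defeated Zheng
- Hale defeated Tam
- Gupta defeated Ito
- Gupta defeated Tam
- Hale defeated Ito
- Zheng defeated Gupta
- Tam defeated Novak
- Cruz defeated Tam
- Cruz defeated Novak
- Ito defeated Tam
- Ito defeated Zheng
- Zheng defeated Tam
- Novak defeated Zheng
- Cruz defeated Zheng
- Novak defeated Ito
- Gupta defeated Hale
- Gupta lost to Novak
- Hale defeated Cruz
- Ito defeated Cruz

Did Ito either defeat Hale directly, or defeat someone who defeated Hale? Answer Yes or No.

No

Ito did not beat Hale directly.
Ito beat Cruz, Zheng, Tam, but each of them lost to Hale. No two-step path.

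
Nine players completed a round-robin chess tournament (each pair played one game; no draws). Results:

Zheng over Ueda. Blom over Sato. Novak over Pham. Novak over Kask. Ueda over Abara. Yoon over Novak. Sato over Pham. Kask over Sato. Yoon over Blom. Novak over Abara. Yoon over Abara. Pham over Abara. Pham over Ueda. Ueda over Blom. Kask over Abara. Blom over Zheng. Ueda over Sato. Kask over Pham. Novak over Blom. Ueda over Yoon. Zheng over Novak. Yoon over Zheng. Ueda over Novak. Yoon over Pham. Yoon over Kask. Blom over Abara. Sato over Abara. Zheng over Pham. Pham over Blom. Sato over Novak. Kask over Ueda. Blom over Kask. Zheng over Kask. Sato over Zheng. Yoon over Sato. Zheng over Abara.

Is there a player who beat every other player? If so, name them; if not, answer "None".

None

Highest win total is Yoon with 7 (out of 8 possible).
Yoon lost to Ueda, so no player went undefeated.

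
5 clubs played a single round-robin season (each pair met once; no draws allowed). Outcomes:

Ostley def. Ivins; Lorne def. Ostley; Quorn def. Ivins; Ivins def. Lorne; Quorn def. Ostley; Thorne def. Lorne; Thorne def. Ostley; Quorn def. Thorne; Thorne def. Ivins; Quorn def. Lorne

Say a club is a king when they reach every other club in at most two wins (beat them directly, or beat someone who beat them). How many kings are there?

1

Lorne cannot reach Thorne, Quorn in two steps.
Ivins cannot reach Thorne, Quorn in two steps.
Thorne cannot reach Quorn in two steps.
Ostley cannot reach Thorne, Quorn in two steps.
Quorn reaches everyone (king).
Kings: Quorn — 1.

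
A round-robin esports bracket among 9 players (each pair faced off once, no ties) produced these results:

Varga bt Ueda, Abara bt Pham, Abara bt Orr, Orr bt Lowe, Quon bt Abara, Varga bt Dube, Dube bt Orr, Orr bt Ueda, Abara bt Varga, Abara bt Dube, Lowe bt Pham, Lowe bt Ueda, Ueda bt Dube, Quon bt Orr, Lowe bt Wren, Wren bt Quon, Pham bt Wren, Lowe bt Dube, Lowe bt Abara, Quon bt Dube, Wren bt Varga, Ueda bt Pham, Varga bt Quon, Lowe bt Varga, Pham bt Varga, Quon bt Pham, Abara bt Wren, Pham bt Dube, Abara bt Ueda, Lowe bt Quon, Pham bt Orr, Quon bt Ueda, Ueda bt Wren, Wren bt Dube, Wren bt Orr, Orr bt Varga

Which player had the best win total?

Win totals: Ueda 3, Dube 1, Quon 5, Pham 4, Abara 6, Lowe 7, Orr 3, Varga 3, Wren 4.
Lowe leads with 7 wins (next highest: 6).

Lowe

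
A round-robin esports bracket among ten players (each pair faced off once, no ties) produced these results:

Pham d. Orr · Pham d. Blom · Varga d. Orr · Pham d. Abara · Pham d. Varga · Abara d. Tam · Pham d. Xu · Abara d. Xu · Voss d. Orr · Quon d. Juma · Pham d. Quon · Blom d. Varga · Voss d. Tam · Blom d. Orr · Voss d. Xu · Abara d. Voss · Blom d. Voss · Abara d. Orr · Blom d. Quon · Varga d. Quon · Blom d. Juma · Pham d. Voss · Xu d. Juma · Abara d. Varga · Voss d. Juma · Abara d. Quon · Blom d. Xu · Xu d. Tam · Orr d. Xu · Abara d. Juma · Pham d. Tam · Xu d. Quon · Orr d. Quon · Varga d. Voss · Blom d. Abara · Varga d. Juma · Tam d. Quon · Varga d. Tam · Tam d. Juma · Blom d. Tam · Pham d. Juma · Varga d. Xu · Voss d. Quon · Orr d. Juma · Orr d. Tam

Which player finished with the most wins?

Win totals: Abara 7, Juma 0, Voss 5, Tam 2, Quon 1, Blom 8, Varga 6, Xu 3, Orr 4, Pham 9.
Pham leads with 9 wins (next highest: 8).

Pham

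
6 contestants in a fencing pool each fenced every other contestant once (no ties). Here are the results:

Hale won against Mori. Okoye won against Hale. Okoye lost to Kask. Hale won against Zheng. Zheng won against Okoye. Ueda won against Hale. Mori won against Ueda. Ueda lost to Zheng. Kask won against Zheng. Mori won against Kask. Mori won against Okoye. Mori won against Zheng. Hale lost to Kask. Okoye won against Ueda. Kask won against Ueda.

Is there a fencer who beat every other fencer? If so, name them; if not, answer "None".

Highest win total is Mori with 4 (out of 5 possible).
Mori lost to Hale, so no fencer went undefeated.

None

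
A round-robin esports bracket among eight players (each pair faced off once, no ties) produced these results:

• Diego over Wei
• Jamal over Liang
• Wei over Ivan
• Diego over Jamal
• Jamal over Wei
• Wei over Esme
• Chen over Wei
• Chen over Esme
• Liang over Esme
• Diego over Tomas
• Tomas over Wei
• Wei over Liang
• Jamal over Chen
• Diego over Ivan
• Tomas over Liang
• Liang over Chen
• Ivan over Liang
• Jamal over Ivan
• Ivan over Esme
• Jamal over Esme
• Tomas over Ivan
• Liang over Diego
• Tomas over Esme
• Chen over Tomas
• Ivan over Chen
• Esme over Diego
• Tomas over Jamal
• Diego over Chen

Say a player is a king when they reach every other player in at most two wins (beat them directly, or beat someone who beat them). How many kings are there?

5

Wei cannot reach Tomas, Jamal in two steps.
Liang reaches everyone (king).
Esme cannot reach Liang in two steps.
Ivan cannot reach Jamal in two steps.
Chen reaches everyone (king).
Diego reaches everyone (king).
Tomas reaches everyone (king).
Jamal reaches everyone (king).
Kings: Liang, Chen, Diego, Tomas, Jamal — 5.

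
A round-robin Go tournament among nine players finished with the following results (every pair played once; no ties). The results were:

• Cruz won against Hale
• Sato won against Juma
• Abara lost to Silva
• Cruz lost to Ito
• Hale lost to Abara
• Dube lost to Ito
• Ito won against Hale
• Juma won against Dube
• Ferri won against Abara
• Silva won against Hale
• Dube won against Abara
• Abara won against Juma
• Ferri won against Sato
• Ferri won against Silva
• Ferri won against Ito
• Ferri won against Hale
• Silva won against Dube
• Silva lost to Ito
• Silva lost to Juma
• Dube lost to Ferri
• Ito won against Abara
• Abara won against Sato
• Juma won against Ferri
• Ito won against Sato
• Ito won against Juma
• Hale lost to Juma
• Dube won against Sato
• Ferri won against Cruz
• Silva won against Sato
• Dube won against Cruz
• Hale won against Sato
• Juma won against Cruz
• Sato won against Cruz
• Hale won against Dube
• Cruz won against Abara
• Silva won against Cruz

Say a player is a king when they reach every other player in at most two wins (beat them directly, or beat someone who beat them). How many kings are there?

3

Ito reaches everyone (king).
Ferri reaches everyone (king).
Dube cannot reach Ito, Ferri, Silva in two steps.
Juma reaches everyone (king).
Hale cannot reach Ito, Ferri, Silva in two steps.
Sato cannot reach Ito in two steps.
Cruz cannot reach Ito, Ferri, Silva in two steps.
Abara cannot reach Ito in two steps.
Silva cannot reach Ito, Ferri in two steps.
Kings: Ito, Ferri, Juma — 3.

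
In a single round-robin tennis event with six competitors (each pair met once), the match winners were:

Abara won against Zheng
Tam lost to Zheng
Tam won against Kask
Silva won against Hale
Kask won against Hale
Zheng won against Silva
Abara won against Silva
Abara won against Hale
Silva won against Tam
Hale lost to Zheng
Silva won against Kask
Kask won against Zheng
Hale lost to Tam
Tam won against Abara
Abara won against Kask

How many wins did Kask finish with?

2

Kask's results: beat Hale, Zheng; lost to Silva, Tam, Abara.
That is 2 wins.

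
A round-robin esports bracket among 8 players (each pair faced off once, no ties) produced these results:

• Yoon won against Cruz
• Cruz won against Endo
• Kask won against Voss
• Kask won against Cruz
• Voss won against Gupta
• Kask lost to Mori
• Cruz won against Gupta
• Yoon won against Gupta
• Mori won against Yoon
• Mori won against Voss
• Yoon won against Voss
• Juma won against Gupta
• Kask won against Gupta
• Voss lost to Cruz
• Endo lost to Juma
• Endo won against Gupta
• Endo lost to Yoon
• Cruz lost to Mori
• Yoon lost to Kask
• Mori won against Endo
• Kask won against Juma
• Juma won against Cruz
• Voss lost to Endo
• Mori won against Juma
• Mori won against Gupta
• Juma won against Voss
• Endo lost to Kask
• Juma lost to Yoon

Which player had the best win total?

Mori

Win totals: Kask 6, Endo 2, Yoon 5, Gupta 0, Juma 4, Voss 1, Mori 7, Cruz 3.
Mori leads with 7 wins (next highest: 6).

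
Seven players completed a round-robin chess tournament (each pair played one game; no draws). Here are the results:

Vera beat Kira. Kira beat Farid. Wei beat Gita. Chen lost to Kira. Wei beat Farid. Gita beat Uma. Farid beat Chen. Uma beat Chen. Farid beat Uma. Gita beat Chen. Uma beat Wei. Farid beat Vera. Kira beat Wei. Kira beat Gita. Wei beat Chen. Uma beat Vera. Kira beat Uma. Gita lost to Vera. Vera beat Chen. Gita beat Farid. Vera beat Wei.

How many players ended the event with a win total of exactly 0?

Win totals: Uma 3, Gita 3, Farid 3, Chen 0, Kira 5, Wei 3, Vera 4.
Exactly 0: Chen — 1 player.

1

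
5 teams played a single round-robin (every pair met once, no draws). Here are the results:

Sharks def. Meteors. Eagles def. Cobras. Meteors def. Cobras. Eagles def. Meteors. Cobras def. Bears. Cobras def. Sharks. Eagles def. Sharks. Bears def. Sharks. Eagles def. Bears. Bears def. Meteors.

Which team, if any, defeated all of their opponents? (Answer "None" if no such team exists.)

Eagles has 4 wins out of 4 opponents — a perfect record.

Eagles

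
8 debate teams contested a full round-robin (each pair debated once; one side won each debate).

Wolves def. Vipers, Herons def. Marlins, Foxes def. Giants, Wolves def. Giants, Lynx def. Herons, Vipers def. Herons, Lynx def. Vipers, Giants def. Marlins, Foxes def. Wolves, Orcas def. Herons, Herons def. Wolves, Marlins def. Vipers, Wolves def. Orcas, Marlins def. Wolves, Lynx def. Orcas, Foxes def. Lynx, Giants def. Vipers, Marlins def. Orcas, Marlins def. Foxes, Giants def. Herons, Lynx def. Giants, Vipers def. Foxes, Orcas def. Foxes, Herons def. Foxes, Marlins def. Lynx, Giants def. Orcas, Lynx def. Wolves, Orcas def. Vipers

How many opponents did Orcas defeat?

Orcas' results: beat Vipers, Herons, Foxes; lost to Giants, Lynx, Wolves, Marlins.
That is 3 wins.

3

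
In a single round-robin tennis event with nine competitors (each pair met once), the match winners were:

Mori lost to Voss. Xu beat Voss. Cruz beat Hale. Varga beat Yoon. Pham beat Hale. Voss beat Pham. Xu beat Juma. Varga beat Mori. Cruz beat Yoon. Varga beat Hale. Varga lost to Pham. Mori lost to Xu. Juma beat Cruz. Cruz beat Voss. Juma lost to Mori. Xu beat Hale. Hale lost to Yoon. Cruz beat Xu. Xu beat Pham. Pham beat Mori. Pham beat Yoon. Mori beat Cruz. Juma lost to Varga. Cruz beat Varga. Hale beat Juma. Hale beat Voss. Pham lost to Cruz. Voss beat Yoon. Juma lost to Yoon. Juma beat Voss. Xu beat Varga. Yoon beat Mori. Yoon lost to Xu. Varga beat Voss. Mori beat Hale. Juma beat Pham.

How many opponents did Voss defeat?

Voss' results: beat Mori, Yoon, Pham; lost to Cruz, Varga, Xu, Hale, Juma.
That is 3 wins.

3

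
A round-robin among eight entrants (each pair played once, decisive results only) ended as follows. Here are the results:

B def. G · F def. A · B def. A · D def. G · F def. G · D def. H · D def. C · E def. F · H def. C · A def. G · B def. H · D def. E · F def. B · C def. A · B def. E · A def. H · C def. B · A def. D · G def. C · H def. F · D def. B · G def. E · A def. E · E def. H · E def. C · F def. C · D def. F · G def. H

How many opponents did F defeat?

4

F's results: beat A, B, C, G; lost to D, E, H.
That is 4 wins.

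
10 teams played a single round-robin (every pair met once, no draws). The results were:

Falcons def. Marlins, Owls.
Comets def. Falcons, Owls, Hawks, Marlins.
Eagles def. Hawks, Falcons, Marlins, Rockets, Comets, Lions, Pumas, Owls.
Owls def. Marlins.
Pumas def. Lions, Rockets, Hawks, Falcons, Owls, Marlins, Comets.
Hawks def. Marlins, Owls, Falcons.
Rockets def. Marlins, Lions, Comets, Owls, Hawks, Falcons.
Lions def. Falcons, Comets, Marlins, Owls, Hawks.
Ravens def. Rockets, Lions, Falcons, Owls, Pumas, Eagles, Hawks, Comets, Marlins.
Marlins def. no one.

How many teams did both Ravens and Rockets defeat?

Ravens beat: Rockets, Comets, Marlins, Hawks, Eagles, Owls, Pumas, Falcons, Lions.
Rockets beat: Comets, Marlins, Hawks, Owls, Falcons, Lions.
Both beat: Comets, Marlins, Hawks, Owls, Falcons, Lions — 6.

6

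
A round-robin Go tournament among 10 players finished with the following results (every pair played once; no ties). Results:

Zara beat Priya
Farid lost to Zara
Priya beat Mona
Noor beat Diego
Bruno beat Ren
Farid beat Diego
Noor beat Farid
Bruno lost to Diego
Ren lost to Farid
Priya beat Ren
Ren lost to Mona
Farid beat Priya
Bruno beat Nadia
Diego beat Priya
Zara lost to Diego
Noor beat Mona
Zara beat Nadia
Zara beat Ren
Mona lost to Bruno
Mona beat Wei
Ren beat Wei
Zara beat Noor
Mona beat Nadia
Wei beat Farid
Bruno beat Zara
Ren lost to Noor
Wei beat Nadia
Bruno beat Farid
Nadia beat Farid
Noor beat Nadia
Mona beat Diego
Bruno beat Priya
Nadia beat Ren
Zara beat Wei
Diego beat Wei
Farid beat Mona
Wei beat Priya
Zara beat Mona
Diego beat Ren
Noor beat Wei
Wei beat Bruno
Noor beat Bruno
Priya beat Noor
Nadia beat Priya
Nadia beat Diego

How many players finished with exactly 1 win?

Win totals: Wei 4, Nadia 4, Diego 5, Farid 4, Noor 7, Mona 4, Ren 1, Priya 3, Zara 7, Bruno 6.
Exactly 1: Ren — 1 player.

1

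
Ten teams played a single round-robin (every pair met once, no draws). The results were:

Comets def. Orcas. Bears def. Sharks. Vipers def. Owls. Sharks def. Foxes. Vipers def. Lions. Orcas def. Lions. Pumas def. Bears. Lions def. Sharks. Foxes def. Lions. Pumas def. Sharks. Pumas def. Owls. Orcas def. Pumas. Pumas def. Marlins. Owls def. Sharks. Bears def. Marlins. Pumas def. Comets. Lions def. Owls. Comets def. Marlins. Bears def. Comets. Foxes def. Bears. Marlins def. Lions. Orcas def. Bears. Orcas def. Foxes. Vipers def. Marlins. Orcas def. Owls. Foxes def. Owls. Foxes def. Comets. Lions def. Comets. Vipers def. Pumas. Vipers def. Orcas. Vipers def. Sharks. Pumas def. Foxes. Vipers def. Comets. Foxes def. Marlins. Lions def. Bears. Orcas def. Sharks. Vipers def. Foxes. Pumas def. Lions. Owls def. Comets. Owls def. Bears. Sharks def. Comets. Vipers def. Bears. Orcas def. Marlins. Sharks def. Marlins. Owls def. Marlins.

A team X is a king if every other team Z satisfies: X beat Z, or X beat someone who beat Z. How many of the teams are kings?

Comets cannot reach Vipers in two steps.
Orcas cannot reach Vipers in two steps.
Bears cannot reach Vipers, Pumas, Owls in two steps.
Lions cannot reach Vipers, Pumas in two steps.
Vipers reaches everyone (king).
Marlins cannot reach Orcas, Vipers, Pumas, Foxes in two steps.
Sharks cannot reach Vipers, Pumas in two steps.
Pumas cannot reach Vipers in two steps.
Foxes cannot reach Vipers, Pumas in two steps.
Owls cannot reach Vipers, Pumas in two steps.
Kings: Vipers — 1.

1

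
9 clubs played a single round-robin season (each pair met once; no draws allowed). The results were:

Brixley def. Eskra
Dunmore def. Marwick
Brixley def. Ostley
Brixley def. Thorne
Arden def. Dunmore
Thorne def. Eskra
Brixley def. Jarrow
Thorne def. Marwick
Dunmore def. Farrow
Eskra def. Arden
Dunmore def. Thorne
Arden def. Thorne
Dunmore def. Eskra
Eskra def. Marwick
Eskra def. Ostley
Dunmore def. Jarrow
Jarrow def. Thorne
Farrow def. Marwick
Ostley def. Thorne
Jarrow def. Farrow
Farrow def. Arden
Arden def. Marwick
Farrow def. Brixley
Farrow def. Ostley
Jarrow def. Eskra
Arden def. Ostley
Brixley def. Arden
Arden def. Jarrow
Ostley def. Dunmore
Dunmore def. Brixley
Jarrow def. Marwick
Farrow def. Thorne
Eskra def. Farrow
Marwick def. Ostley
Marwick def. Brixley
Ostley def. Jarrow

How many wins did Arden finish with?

Arden's results: beat Jarrow, Dunmore, Thorne, Ostley, Marwick; lost to Eskra, Farrow, Brixley.
That is 5 wins.

5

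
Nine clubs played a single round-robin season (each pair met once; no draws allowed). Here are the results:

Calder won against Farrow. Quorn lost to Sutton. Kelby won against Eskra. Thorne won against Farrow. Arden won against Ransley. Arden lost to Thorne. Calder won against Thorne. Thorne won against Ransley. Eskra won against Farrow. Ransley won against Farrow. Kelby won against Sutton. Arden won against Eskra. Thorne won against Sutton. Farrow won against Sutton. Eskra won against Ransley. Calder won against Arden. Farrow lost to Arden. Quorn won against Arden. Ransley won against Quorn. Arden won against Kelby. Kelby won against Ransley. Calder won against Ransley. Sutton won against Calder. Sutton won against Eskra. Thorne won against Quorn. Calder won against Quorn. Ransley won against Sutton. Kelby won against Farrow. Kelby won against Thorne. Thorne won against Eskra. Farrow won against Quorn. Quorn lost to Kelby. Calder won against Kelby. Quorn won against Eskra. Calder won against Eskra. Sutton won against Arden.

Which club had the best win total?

Calder

Win totals: Thorne 6, Farrow 2, Kelby 6, Eskra 2, Calder 7, Arden 4, Quorn 2, Ransley 3, Sutton 4.
Calder leads with 7 wins (next highest: 6).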